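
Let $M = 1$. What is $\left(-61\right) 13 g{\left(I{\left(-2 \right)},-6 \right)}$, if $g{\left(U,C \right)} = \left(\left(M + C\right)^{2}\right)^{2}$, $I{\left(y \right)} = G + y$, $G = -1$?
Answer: $-495625$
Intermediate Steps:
$I{\left(y \right)} = -1 + y$
$g{\left(U,C \right)} = \left(1 + C\right)^{4}$ ($g{\left(U,C \right)} = \left(\left(1 + C\right)^{2}\right)^{2} = \left(1 + C\right)^{4}$)
$\left(-61\right) 13 g{\left(I{\left(-2 \right)},-6 \right)} = \left(-61\right) 13 \left(1 - 6\right)^{4} = - 793 \left(-5\right)^{4} = \left(-793\right) 625 = -495625$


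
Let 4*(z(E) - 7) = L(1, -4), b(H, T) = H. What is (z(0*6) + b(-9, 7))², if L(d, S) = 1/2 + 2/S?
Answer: 4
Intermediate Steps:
L(d, S) = ½ + 2/S (L(d, S) = 1*(½) + 2/S = ½ + 2/S)
z(E) = 7 (z(E) = 7 + ((½)*(4 - 4)/(-4))/4 = 7 + ((½)*(-¼)*0)/4 = 7 + (¼)*0 = 7 + 0 = 7)
(z(0*6) + b(-9, 7))² = (7 - 9)² = (-2)² = 4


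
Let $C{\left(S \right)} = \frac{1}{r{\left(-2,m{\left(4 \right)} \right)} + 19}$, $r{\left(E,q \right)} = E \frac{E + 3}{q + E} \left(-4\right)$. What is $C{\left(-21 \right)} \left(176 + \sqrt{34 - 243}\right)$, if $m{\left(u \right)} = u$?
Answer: $\frac{176}{23} + \frac{i \sqrt{209}}{23} \approx 7.6522 + 0.62856 i$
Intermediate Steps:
$r{\left(E,q \right)} = - \frac{4 E \left(3 + E\right)}{E + q}$ ($r{\left(E,q \right)} = E \frac{3 + E}{E + q} \left(-4\right) = \frac{E \left(3 + E\right)}{E + q} \left(-4\right) = - \frac{4 E \left(3 + E\right)}{E + q}$)
$C{\left(S \right)} = \frac{1}{23}$ ($C{\left(S \right)} = \frac{1}{\left(-4\right) \left(-2\right) \frac{1}{-2 + 4} \left(3 - 2\right) + 19} = \frac{1}{\left(-4\right) \left(-2\right) \frac{1}{2} \cdot 1 + 19} = \frac{1}{4 + 19} = \frac{1}{23}$)
$C{\left(-21 \right)} \left(176 + \sqrt{34 - 243}\right) = \frac{176 + \sqrt{34 - 243}}{23} = \frac{176 + \sqrt{-209}}{23} = \frac{176 + i \sqrt{209}}{23} = \frac{176}{23} + \frac{i \sqrt{209}}{23}$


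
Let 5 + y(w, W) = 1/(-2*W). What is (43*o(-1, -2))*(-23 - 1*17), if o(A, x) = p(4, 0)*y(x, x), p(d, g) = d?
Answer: 32680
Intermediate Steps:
y(w, W) = -5 - 1/(2*W) (y(w, W) = -5 + 1/(-2*W) = -5 - 1/(2*W))
o(A, x) = -20 - 2/x (o(A, x) = 4*(-5 - 1/(2*x)) = -20 - 2/x)
(43*o(-1, -2))*(-23 - 1*17) = (43*(-20 - 2/(-2)))*(-23 - 1*17) = (43*(-20 - 2*(-½)))*(-23 - 17) = (43*(-20 + 1))*(-40) = (43*(-19))*(-40) = -817*(-40) = 32680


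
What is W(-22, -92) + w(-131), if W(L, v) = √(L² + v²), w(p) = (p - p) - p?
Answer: 131 + 2*√2237 ≈ 225.59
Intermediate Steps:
w(p) = -p (w(p) = 0 - p = -p)
W(-22, -92) + w(-131) = √((-22)² + (-92)²) - 1*(-131) = √(484 + 8464) + 131 = √8948 + 131 = 2*√2237 + 131 = 131 + 2*√2237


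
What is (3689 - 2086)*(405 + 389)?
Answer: 1272782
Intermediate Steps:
(3689 - 2086)*(405 + 389) = 1603*794 = 1272782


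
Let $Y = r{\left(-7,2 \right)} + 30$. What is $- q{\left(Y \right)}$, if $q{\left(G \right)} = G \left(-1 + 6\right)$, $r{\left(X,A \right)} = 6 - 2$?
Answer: $-170$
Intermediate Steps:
$r{\left(X,A \right)} = 4$
$Y = 34$ ($Y = 4 + 30 = 34$)
$q{\left(G \right)} = 5 G$ ($q{\left(G \right)} = G 5 = 5 G$)
$- q{\left(Y \right)} = - 5 \cdot 34 = \left(-1\right) 170 = -170$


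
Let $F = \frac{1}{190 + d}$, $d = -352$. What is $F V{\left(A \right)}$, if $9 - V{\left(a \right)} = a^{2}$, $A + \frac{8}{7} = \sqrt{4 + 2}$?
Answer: $- \frac{83}{7938} - \frac{8 \sqrt{6}}{567} \approx -0.045017$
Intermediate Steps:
$A = - \frac{8}{7} + \sqrt{6}$ ($A = - \frac{8}{7} + \sqrt{4 + 2} = - \frac{8}{7} + \sqrt{6} \approx 1.3066$)
$V{\left(a \right)} = 9 - a^{2}$
$F = - \frac{1}{162}$ ($F = \frac{1}{190 - 352} = \frac{1}{-162} = - \frac{1}{162} \approx -0.0061728$)
$F V{\left(A \right)} = - \frac{9 - \left(- \frac{8}{7} + \sqrt{6}\right)^{2}}{162} = - \frac{1}{18} + \frac{\left(- \frac{8}{7} + \sqrt{6}\right)^{2}}{162}$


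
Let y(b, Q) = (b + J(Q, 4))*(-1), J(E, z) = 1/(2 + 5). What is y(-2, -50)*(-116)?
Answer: -1508/7 ≈ -215.43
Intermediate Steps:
J(E, z) = ⅐ (J(E, z) = 1/7 = ⅐)
y(b, Q) = -⅐ - b (y(b, Q) = (b + ⅐)*(-1) = (⅐ + b)*(-1) = -⅐ - b)
y(-2, -50)*(-116) = (-⅐ - 1*(-2))*(-116) = (-⅐ + 2)*(-116) = (13/7)*(-116) = -1508/7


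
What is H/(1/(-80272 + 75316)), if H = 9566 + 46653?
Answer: -278621364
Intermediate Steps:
H = 56219
H/(1/(-80272 + 75316)) = 56219/(1/(-80272 + 75316)) = 56219/(1/(-4956)) = 56219/(-1/4956) = 56219*(-4956) = -278621364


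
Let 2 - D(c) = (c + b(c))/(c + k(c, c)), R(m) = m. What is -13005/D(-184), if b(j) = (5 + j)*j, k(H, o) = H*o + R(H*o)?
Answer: -4772835/556 ≈ -8584.2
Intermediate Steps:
k(H, o) = 2*H*o (k(H, o) = H*o + H*o = 2*H*o)
b(j) = j*(5 + j)
D(c) = 2 - (c + c*(5 + c))/(c + 2*c**2) (D(c) = 2 - (c + c*(5 + c))/(c + 2*c*c) = 2 - (c + c*(5 + c))/(c + 2*c**2))
-13005/D(-184) = -13005*(1 + 2*(-184))/(-4 + 3*(-184)) = -13005*(1 - 368)/(-4 - 552) = -13005/(-556/(-367)) = -13005/((-1/367*(-556))) = -13005/556/367 = -13005*367/556 = -4772835/556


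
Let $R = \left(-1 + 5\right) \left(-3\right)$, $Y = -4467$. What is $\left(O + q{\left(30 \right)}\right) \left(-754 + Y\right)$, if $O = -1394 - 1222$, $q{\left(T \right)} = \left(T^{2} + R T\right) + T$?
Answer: $10682166$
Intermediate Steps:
$R = -12$ ($R = 4 \left(-3\right) = -12$)
$q{\left(T \right)} = T^{2} - 11 T$ ($q{\left(T \right)} = \left(T^{2} - 12 T\right) + T = T^{2} - 11 T$)
$O = -2616$
$\left(O + q{\left(30 \right)}\right) \left(-754 + Y\right) = \left(-2616 + 30 \left(-11 + 30\right)\right) \left(-754 - 4467\right) = \left(-2616 + 30 \cdot 19\right) \left(-5221\right) = \left(-2616 + 570\right) \left(-5221\right) = \left(-2046\right) \left(-5221\right) = 10682166$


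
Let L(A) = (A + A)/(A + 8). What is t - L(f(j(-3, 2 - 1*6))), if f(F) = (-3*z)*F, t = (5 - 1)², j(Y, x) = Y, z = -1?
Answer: -2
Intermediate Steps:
t = 16 (t = 4² = 16)
f(F) = 3*F (f(F) = (-3*(-1))*F = 3*F)
L(A) = 2*A/(8 + A) (L(A) = (2*A)/(8 + A) = 2*A/(8 + A))
t - L(f(j(-3, 2 - 1*6))) = 16 - 2*3*(-3)/(8 + 3*(-3)) = 16 - 2*(-9)/(8 - 9) = 16 - 2*(-9)/(-1) = 16 - 2*(-9)*(-1) = 16 - 1*18 = 16 - 18 = -2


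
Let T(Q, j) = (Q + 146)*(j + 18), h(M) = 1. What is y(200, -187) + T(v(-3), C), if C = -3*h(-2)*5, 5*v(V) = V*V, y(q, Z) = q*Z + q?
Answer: -183783/5 ≈ -36757.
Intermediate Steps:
y(q, Z) = q + Z*q (y(q, Z) = Z*q + q = q + Z*q)
v(V) = V²/5 (v(V) = (V*V)/5 = V²/5)
C = -15 (C = -3*1*5 = -3*5 = -15)
T(Q, j) = (18 + j)*(146 + Q) (T(Q, j) = (146 + Q)*(18 + j) = (18 + j)*(146 + Q))
y(200, -187) + T(v(-3), C) = 200*(1 - 187) + (2628 + 18*((⅕)*(-3)²) + 146*(-15) + ((⅕)*(-3)²)*(-15)) = 200*(-186) + (2628 + 18*((⅕)*9) - 2190 + ((⅕)*9)*(-15)) = -37200 + (2628 + 18*(9/5) - 2190 + (9/5)*(-15)) = -37200 + (2628 + 162/5 - 2190 - 27) = -37200 + 2217/5 = -183783/5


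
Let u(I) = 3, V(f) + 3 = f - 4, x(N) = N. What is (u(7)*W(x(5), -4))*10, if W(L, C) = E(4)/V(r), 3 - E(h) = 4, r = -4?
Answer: 30/11 ≈ 2.7273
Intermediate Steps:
E(h) = -1 (E(h) = 3 - 1*4 = 3 - 4 = -1)
V(f) = -7 + f (V(f) = -3 + (f - 4) = -3 + (-4 + f) = -7 + f)
W(L, C) = 1/11 (W(L, C) = -1/(-7 - 4) = -1/(-11) = -1*(-1/11) = 1/11)
(u(7)*W(x(5), -4))*10 = (3*(1/11))*10 = (3/11)*10 = 30/11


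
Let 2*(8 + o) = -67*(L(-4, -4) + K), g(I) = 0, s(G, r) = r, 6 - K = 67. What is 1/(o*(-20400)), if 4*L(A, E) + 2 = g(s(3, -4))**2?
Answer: -1/41865900 ≈ -2.3886e-8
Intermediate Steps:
K = -61 (K = 6 - 1*67 = 6 - 67 = -61)
L(A, E) = -1/2 (L(A, E) = -1/2 + (1/4)*0**2 = -1/2 + (1/4)*0 = -1/2 + 0 = -1/2)
o = 8209/4 (o = -8 + (-67*(-1/2 - 61))/2 = -8 + (-67*(-123/2))/2 = -8 + (1/2)*(8241/2) = -8 + 8241/4 = 8209/4 ≈ 2052.3)
1/(o*(-20400)) = 1/((8209/4)*(-20400)) = (4/8209)*(-1/20400) = -1/41865900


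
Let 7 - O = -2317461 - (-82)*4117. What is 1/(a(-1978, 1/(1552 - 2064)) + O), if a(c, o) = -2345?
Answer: 1/1977529 ≈ 5.0568e-7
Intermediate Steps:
O = 1979874 (O = 7 - (-2317461 - (-82)*4117) = 7 - (-2317461 - 1*(-337594)) = 7 - (-2317461 + 337594) = 7 - 1*(-1979867) = 7 + 1979867 = 1979874)
1/(a(-1978, 1/(1552 - 2064)) + O) = 1/(-2345 + 1979874) = 1/1977529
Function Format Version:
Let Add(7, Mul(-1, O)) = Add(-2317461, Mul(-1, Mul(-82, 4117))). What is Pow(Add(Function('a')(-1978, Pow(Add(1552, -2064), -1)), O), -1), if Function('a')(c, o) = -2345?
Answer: Rational(1, 1977529) ≈ 5.0568e-7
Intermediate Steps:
O = 1979874 (O = Add(7, Mul(-1, Add(-2317461, Mul(-1, Mul(-82, 4117))))) = Add(7, Mul(-1, Add(-2317461, Mul(-1, -337594)))) = Add(7, Mul(-1, Add(-2317461, 337594))) = Add(7, Mul(-1, -1979867)) = Add(7, 1979867) = 1979874)
Pow(Add(Function('a')(-1978, Pow(Add(1552, -2064), -1)), O), -1) = Pow(Add(-2345, 1979874), -1) = Pow(1977529, -1) = Rational(1, 1977529)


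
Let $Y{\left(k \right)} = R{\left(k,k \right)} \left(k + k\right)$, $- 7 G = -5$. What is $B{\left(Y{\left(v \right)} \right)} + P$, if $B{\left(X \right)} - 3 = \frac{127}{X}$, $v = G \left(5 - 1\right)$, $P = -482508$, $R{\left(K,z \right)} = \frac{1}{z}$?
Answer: $- \frac{964883}{2} \approx -4.8244 \cdot 10^{5}$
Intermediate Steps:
$G = \frac{5}{7}$ ($G = \left(- \frac{1}{7}\right) \left(-5\right) = \frac{5}{7} \approx 0.71429$)
$v = \frac{20}{7}$ ($v = \frac{5 \left(5 - 1\right)}{7} = \frac{5}{7} \cdot 4 = \frac{20}{7} \approx 2.8571$)
$Y{\left(k \right)} = 2$ ($Y{\left(k \right)} = \frac{k + k}{k} = \frac{2 k}{k} = 2$)
$B{\left(X \right)} = 3 + \frac{127}{X}$
$B{\left(Y{\left(v \right)} \right)} + P = \left(3 + \frac{127}{2}\right) - 482508 = \frac{133}{2} - 482508 = - \frac{964883}{2}$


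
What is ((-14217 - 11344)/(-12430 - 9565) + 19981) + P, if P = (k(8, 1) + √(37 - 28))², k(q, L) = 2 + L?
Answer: 440299476/21995 ≈ 20018.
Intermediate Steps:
P = 36 (P = ((2 + 1) + √(37 - 28))² = (3 + √9)² = (3 + 3)² = 6² = 36)
((-14217 - 11344)/(-12430 - 9565) + 19981) + P = ((-14217 - 11344)/(-12430 - 9565) + 19981) + 36 = (-25561/(-21995) + 19981) + 36 = (-25561*(-1/21995) + 19981) + 36 = (25561/21995 + 19981) + 36 = 439507656/21995 + 36 = 440299476/21995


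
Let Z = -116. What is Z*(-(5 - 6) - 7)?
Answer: 696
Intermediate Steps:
Z*(-(5 - 6) - 7) = -116*(-(5 - 6) - 7) = -116*(-1*(-1) - 7) = -116*(1 - 7) = -116*(-6) = 696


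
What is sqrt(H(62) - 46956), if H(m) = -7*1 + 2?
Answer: I*sqrt(46961) ≈ 216.7*I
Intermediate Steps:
H(m) = -5 (H(m) = -7 + 2 = -5)
sqrt(H(62) - 46956) = sqrt(-5 - 46956) = sqrt(-46961) = I*sqrt(46961)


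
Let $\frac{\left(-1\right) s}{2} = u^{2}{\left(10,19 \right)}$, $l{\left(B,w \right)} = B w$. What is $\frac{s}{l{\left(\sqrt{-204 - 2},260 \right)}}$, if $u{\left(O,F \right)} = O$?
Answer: $\frac{5 i \sqrt{206}}{1339} \approx 0.053595 i$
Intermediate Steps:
$s = -200$ ($s = - 2 \cdot 10^{2} = \left(-2\right) 100 = -200$)
$\frac{s}{l{\left(\sqrt{-204 - 2},260 \right)}} = - \frac{200}{\sqrt{-204 - 2} \cdot 260} = - \frac{200}{\sqrt{-206} \cdot 260} = - \frac{200}{i \sqrt{206} \cdot 260} = - \frac{200}{260 i \sqrt{206}} = - 200 \left(- \frac{i \sqrt{206}}{53560}\right) = \frac{5 i \sqrt{206}}{1339}$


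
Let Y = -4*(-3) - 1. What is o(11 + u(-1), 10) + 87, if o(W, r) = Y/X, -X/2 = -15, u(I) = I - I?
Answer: 2621/30 ≈ 87.367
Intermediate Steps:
u(I) = 0
X = 30 (X = -2*(-15) = 30)
Y = 11 (Y = 12 - 1 = 11)
o(W, r) = 11/30
o(11 + u(-1), 10) + 87 = 11/30 + 87 = 2621/30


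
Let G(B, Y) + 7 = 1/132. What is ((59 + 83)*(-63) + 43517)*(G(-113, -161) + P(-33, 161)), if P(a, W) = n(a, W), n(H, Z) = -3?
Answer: -45599149/132 ≈ -3.4545e+5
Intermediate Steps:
P(a, W) = -3
G(B, Y) = -923/132 (G(B, Y) = -7 + 1/132 = -923/132)
((59 + 83)*(-63) + 43517)*(G(-113, -161) + P(-33, 161)) = ((59 + 83)*(-63) + 43517)*(-923/132 - 3) = (142*(-63) + 43517)*(-1319/132) = (-8946 + 43517)*(-1319/132) = 34571*(-1319/132) = -45599149/132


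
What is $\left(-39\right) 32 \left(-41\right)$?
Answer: $51168$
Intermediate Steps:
$\left(-39\right) 32 \left(-41\right) = \left(-1248\right) \left(-41\right) = 51168$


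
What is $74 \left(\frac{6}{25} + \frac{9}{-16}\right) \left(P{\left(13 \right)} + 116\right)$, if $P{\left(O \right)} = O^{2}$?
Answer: $- \frac{272061}{40} \approx -6801.5$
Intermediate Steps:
$74 \left(\frac{6}{25} + \frac{9}{-16}\right) \left(P{\left(13 \right)} + 116\right) = 74 \left(\frac{6}{25} + \frac{9}{-16}\right) \left(13^{2} + 116\right) = 74 \left(6 \cdot \frac{1}{25} + 9 \left(- \frac{1}{16}\right)\right) \left(169 + 116\right) = 74 \left(\frac{6}{25} - \frac{9}{16}\right) 285 = 74 \left(\left(- \frac{129}{400}\right) 285\right) = 74 \left(- \frac{7353}{80}\right) = - \frac{272061}{40}$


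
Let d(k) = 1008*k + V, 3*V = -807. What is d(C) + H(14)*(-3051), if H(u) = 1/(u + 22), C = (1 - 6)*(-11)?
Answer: 220345/4 ≈ 55086.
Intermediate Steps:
V = -269 (V = (⅓)*(-807) = -269)
C = 55 (C = -5*(-11) = 55)
H(u) = 1/(22 + u)
d(k) = -269 + 1008*k (d(k) = 1008*k - 269 = -269 + 1008*k)
d(C) + H(14)*(-3051) = (-269 + 1008*55) - 3051/(22 + 14) = (-269 + 55440) - 3051/36 = 55171 + (1/36)*(-3051) = 55171 - 339/4 = 220345/4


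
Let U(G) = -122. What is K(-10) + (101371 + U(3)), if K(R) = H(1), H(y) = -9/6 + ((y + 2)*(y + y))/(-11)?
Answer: 2227433/22 ≈ 1.0125e+5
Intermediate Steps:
H(y) = -3/2 - 2*y*(2 + y)/11 (H(y) = -9*⅙ + ((2 + y)*(2*y))*(-1/11) = -3/2 + (2*y*(2 + y))*(-1/11) = -3/2 - 2*y*(2 + y)/11)
K(R) = -45/22 (K(R) = -3/2 - 4/11*1 - 2/11*1² = -3/2 - 4/11 - 2/11*1 = -3/2 - 4/11 - 2/11 = -45/22)
K(-10) + (101371 + U(3)) = -45/22 + (101371 - 122) = -45/22 + 101249 = 2227433/22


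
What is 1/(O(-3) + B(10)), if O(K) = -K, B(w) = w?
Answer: 1/13 ≈ 0.076923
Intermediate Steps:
1/(O(-3) + B(10)) = 1/(-1*(-3) + 10) = 1/(3 + 10) = 1/13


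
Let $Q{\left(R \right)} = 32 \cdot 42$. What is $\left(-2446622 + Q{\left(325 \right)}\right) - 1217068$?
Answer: $-3662346$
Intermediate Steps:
$Q{\left(R \right)} = 1344$
$\left(-2446622 + Q{\left(325 \right)}\right) - 1217068 = \left(-2446622 + 1344\right) - 1217068 = -2445278 - 1217068 = -3662346$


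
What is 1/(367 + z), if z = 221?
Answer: 1/588 ≈ 0.0017007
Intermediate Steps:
1/(367 + z) = 1/(367 + 221) = 1/588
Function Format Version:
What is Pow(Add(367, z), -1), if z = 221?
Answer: Rational(1, 588) ≈ 0.0017007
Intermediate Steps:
Pow(Add(367, z), -1) = Pow(Add(367, 221), -1) = Pow(588, -1) = Rational(1, 588)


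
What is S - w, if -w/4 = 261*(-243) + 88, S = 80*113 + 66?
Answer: -244234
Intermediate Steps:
S = 9106 (S = 9040 + 66 = 9106)
w = 253340 (w = -4*(261*(-243) + 88) = -4*(-63423 + 88) = -4*(-63335) = 253340)
S - w = 9106 - 1*253340 = 9106 - 253340 = -244234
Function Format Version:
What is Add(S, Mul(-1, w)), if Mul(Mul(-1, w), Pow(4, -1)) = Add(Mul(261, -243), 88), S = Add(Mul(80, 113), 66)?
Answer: -244234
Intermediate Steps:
S = 9106 (S = Add(9040, 66) = 9106)
w = 253340 (w = Mul(-4, Add(Mul(261, -243), 88)) = Mul(-4, Add(-63423, 88)) = Mul(-4, -63335) = 253340)
Add(S, Mul(-1, w)) = Add(9106, Mul(-1, 253340)) = Add(9106, -253340) = -244234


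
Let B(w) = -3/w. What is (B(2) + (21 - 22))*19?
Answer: -95/2 ≈ -47.500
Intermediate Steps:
(B(2) + (21 - 22))*19 = (-3/2 + (21 - 22))*19 = (-3*1/2 - 1)*19 = (-3/2 - 1)*19 = -5/2*19 = -95/2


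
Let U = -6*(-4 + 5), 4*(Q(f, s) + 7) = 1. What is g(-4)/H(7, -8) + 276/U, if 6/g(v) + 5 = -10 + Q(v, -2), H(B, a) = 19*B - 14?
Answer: -158754/3451 ≈ -46.002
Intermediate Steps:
Q(f, s) = -27/4 (Q(f, s) = -7 + (¼)*1 = -7 + ¼ = -27/4)
H(B, a) = -14 + 19*B
g(v) = -8/29 (g(v) = 6/(-5 + (-10 - 27/4)) = 6/(-5 - 67/4) = 6/(-87/4) = 6*(-4/87) = -8/29)
U = -6 (U = -6*1 = -6)
g(-4)/H(7, -8) + 276/U = -8/(29*(-14 + 19*7)) + 276/(-6) = -8/(29*(-14 + 133)) + 276*(-⅙) = -8/29/119 - 46 = -8/29*1/119 - 46 = -8/3451 - 46 = -158754/3451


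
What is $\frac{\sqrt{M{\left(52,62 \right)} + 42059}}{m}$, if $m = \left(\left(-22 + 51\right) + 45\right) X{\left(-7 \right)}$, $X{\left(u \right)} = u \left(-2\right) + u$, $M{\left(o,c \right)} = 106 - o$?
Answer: $\frac{\sqrt{42113}}{518} \approx 0.39617$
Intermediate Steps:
$X{\left(u \right)} = - u$ ($X{\left(u \right)} = - 2 u + u = - u$)
$m = 518$ ($m = \left(\left(-22 + 51\right) + 45\right) \left(\left(-1\right) \left(-7\right)\right) = \left(29 + 45\right) 7 = 74 \cdot 7 = 518$)
$\frac{\sqrt{M{\left(52,62 \right)} + 42059}}{m} = \frac{\sqrt{\left(106 - 52\right) + 42059}}{518} = \sqrt{\left(106 - 52\right) + 42059} \cdot \frac{1}{518} = \sqrt{54 + 42059} \cdot \frac{1}{518} = \sqrt{42113} \cdot \frac{1}{518} = \frac{\sqrt{42113}}{518}$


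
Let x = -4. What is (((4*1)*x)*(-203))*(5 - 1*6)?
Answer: -3248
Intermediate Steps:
(((4*1)*x)*(-203))*(5 - 1*6) = (((4*1)*(-4))*(-203))*(5 - 1*6) = ((4*(-4))*(-203))*(5 - 6) = -16*(-203)*(-1) = 3248*(-1) = -3248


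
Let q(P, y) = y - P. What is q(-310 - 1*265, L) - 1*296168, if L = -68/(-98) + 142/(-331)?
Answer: -4794218571/16219 ≈ -2.9559e+5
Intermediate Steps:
L = 4296/16219 (L = -68*(-1/98) + 142*(-1/331) = 34/49 - 142/331 = 4296/16219 ≈ 0.26487)
q(-310 - 1*265, L) - 1*296168 = (4296/16219 - (-310 - 1*265)) - 1*296168 = (4296/16219 - (-310 - 265)) - 296168 = (4296/16219 - 1*(-575)) - 296168 = (4296/16219 + 575) - 296168 = 9330221/16219 - 296168 = -4794218571/16219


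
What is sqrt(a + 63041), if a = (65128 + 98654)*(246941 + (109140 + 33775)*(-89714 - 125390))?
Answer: I*sqrt(5034878347467217) ≈ 7.0957e+7*I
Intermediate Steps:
a = -5034878347530258 (a = 163782*(246941 + 142915*(-215104)) = 163782*(246941 - 30741588160) = 163782*(-30741341219) = -5034878347530258)
sqrt(a + 63041) = sqrt(-5034878347530258 + 63041) = sqrt(-5034878347467217) = I*sqrt(5034878347467217)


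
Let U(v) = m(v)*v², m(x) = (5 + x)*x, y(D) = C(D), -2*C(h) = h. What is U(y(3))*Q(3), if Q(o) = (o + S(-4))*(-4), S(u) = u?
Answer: -189/4 ≈ -47.250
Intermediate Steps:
C(h) = -h/2
y(D) = -D/2
m(x) = x*(5 + x)
Q(o) = 16 - 4*o (Q(o) = (o - 4)*(-4) = (-4 + o)*(-4) = 16 - 4*o)
U(v) = v³*(5 + v) (U(v) = (v*(5 + v))*v² = v³*(5 + v))
U(y(3))*Q(3) = ((-½*3)³*(5 - ½*3))*(16 - 4*3) = ((-3/2)³*(5 - 3/2))*(16 - 12) = -27/8*7/2*4 = -189/16*4 = -189/4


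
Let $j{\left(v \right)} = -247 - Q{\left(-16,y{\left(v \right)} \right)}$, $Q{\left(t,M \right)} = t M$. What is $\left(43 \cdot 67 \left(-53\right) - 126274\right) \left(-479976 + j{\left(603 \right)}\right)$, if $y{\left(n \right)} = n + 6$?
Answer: $131248115193$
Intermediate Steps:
$y{\left(n \right)} = 6 + n$
$Q{\left(t,M \right)} = M t$
$j{\left(v \right)} = -151 + 16 v$ ($j{\left(v \right)} = -247 - \left(6 + v\right) \left(-16\right) = -247 - \left(-96 - 16 v\right) = -247 + \left(96 + 16 v\right) = -151 + 16 v$)
$\left(43 \cdot 67 \left(-53\right) - 126274\right) \left(-479976 + j{\left(603 \right)}\right) = \left(43 \cdot 67 \left(-53\right) - 126274\right) \left(-479976 + \left(-151 + 16 \cdot 603\right)\right) = \left(2881 \left(-53\right) - 126274\right) \left(-479976 + \left(-151 + 9648\right)\right) = \left(-152693 - 126274\right) \left(-479976 + 9497\right) = \left(-278967\right) \left(-470479\right) = 131248115193$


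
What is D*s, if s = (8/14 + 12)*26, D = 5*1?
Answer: 11440/7 ≈ 1634.3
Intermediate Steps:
D = 5
s = 2288/7 (s = (8*(1/14) + 12)*26 = (4/7 + 12)*26 = (88/7)*26 = 2288/7 ≈ 326.86)
D*s = 5*(2288/7) = 11440/7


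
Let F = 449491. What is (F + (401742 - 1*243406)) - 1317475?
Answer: -709648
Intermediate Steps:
(F + (401742 - 1*243406)) - 1317475 = (449491 + (401742 - 1*243406)) - 1317475 = (449491 + (401742 - 243406)) - 1317475 = (449491 + 158336) - 1317475 = 607827 - 1317475 = -709648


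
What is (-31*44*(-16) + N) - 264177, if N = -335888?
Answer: -578241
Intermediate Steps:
(-31*44*(-16) + N) - 264177 = (-31*44*(-16) - 335888) - 264177 = (-1364*(-16) - 335888) - 264177 = (21824 - 335888) - 264177 = -314064 - 264177 = -578241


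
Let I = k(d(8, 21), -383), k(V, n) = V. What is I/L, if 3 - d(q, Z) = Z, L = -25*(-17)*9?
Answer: -2/425 ≈ -0.0047059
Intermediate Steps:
L = 3825 (L = 425*9 = 3825)
d(q, Z) = 3 - Z
I = -18 (I = 3 - 1*21 = 3 - 21 = -18)
I/L = -18/3825 = -18*1/3825 = -2/425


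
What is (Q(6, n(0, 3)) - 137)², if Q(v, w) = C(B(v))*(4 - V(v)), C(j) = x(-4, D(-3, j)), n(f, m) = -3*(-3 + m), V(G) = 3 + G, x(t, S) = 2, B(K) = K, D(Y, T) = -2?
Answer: 21609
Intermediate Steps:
n(f, m) = 9 - 3*m
C(j) = 2
Q(v, w) = 2 - 2*v (Q(v, w) = 2*(4 - (3 + v)) = 2*(4 + (-3 - v)) = 2*(1 - v) = 2 - 2*v)
(Q(6, n(0, 3)) - 137)² = ((2 - 2*6) - 137)² = ((2 - 12) - 137)² = (-10 - 137)² = (-147)² = 21609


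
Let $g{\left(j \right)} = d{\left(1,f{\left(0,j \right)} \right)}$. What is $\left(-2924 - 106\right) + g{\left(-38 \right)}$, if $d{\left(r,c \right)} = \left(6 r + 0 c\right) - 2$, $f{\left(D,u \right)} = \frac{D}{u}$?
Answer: $-3026$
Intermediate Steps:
$d{\left(r,c \right)} = -2 + 6 r$ ($d{\left(r,c \right)} = \left(6 r + 0\right) - 2 = 6 r - 2 = -2 + 6 r$)
$g{\left(j \right)} = 4$ ($g{\left(j \right)} = -2 + 6 \cdot 1 = -2 + 6 = 4$)
$\left(-2924 - 106\right) + g{\left(-38 \right)} = \left(-2924 - 106\right) + 4 = -3030 + 4 = -3026$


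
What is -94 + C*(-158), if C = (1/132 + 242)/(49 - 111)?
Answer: 2139007/4092 ≈ 522.73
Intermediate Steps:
C = -31945/8184 (C = (1/132 + 242)/(-62) = (31945/132)*(-1/62) = -31945/8184 ≈ -3.9033)
-94 + C*(-158) = -94 - 31945/8184*(-158) = -94 + 2523655/4092 = 2139007/4092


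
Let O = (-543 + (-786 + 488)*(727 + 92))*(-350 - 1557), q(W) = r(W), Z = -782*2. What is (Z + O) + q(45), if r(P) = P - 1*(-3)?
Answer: 466460219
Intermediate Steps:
Z = -1564
r(P) = 3 + P (r(P) = P + 3 = 3 + P)
q(W) = 3 + W
O = 466461735 (O = (-543 - 298*819)*(-1907) = (-543 - 244062)*(-1907) = -244605*(-1907) = 466461735)
(Z + O) + q(45) = (-1564 + 466461735) + (3 + 45) = 466460171 + 48 = 466460219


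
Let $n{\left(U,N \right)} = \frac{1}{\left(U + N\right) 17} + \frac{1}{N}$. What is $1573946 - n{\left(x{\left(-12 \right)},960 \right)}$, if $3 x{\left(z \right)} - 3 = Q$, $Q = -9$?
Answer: $\frac{12303976578257}{7817280} \approx 1.5739 \cdot 10^{6}$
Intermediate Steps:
$x{\left(z \right)} = -2$ ($x{\left(z \right)} = 1 + \frac{1}{3} \left(-9\right) = 1 - 3 = -2$)
$n{\left(U,N \right)} = \frac{1}{N} + \frac{1}{17 \left(N + U\right)}$ ($n{\left(U,N \right)} = \frac{1}{N + U} \frac{1}{17} + \frac{1}{N} = \frac{1}{17 \left(N + U\right)} + \frac{1}{N} = \frac{1}{N} + \frac{1}{17 \left(N + U\right)}$)
$1573946 - n{\left(x{\left(-12 \right)},960 \right)} = 1573946 - \frac{-2 + \frac{18}{17} \cdot 960}{960 \left(960 - 2\right)} = 1573946 - \frac{-2 + \frac{17280}{17}}{960 \cdot 958} = 1573946 - \frac{1}{960} \cdot \frac{1}{958} \cdot \frac{17246}{17} = 1573946 - \frac{8623}{7817280} = \frac{12303976578257}{7817280}$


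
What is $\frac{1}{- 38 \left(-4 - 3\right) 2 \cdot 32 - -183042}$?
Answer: $\frac{1}{200066} \approx 4.9984 \cdot 10^{-6}$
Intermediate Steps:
$\frac{1}{- 38 \left(-4 - 3\right) 2 \cdot 32 - -183042} = \frac{1}{- 38 \left(\left(-7\right) 2\right) 32 + \left(-93986 + 277028\right)} = \frac{1}{\left(-38\right) \left(-14\right) 32 + 183042} = \frac{1}{532 \cdot 32 + 183042} = \frac{1}{17024 + 183042} = \frac{1}{200066}$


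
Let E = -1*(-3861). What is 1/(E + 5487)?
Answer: 1/9348 ≈ 0.00010697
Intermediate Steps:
E = 3861
1/(E + 5487) = 1/(3861 + 5487) = 1/9348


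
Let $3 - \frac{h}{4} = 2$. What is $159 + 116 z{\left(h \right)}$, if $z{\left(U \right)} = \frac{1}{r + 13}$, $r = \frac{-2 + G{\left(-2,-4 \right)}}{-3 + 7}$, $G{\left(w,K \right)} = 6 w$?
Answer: $\frac{3253}{19} \approx 171.21$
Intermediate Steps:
$h = 4$ ($h = 12 - 8 = 4$)
$r = - \frac{7}{2}$ ($r = \frac{-2 + 6 \left(-2\right)}{-3 + 7} = \frac{-2 - 12}{4} = \left(-14\right) \frac{1}{4} = - \frac{7}{2} \approx -3.5$)
$z{\left(U \right)} = \frac{2}{19}$ ($z{\left(U \right)} = \frac{1}{- \frac{7}{2} + 13} = \frac{1}{\frac{19}{2}} = \frac{2}{19}$)
$159 + 116 z{\left(h \right)} = 159 + 116 \cdot \frac{2}{19} = 159 + \frac{232}{19} = \frac{3253}{19}$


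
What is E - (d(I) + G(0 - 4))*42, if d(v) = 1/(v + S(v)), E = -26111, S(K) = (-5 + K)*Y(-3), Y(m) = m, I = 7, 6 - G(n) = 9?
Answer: -26027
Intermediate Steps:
G(n) = -3 (G(n) = 6 - 1*9 = 6 - 9 = -3)
S(K) = 15 - 3*K (S(K) = (-5 + K)*(-3) = 15 - 3*K)
d(v) = 1/(15 - 2*v) (d(v) = 1/(v + (15 - 3*v)) = 1/(15 - 2*v))
E - (d(I) + G(0 - 4))*42 = -26111 - (1/(15 - 2*7) - 3)*42 = -26111 - (1/(15 - 14) - 3)*42 = -26111 - (1/1 - 3)*42 = -26111 - (1 - 3)*42 = -26111 - (-2)*42 = -26111 - 1*(-84) = -26111 + 84 = -26027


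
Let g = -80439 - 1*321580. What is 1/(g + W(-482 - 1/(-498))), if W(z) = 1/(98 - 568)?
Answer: -470/188948931 ≈ -2.4874e-6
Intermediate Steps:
W(z) = -1/470 (W(z) = 1/(-470) = -1/470)
g = -402019 (g = -80439 - 321580 = -402019)
1/(g + W(-482 - 1/(-498))) = 1/(-402019 - 1/470) = 1/(-188948931/470) = -470/188948931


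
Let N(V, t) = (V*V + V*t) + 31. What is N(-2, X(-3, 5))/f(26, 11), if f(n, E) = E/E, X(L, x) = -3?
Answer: 41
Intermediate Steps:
f(n, E) = 1
N(V, t) = 31 + V² + V*t (N(V, t) = (V² + V*t) + 31 = 31 + V² + V*t)
N(-2, X(-3, 5))/f(26, 11) = (31 + (-2)² - 2*(-3))/1 = (31 + 4 + 6)*1 = 41*1 = 41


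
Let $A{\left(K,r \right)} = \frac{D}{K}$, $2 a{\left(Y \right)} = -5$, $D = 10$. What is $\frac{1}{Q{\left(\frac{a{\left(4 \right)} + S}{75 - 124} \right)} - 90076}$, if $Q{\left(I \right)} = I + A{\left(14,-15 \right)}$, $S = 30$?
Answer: $- \frac{98}{8827433} \approx -1.1102 \cdot 10^{-5}$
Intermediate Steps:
$a{\left(Y \right)} = - \frac{5}{2}$ ($a{\left(Y \right)} = \frac{1}{2} \left(-5\right) = - \frac{5}{2}$)
$A{\left(K,r \right)} = \frac{10}{K}$
$Q{\left(I \right)} = \frac{5}{7} + I$ ($Q{\left(I \right)} = I + \frac{10}{14} = I + 10 \cdot \frac{1}{14} = I + \frac{5}{7} = \frac{5}{7} + I$)
$\frac{1}{Q{\left(\frac{a{\left(4 \right)} + S}{75 - 124} \right)} - 90076} = \frac{1}{\left(\frac{5}{7} + \frac{- \frac{5}{2} + 30}{75 - 124}\right) - 90076} = \frac{1}{\left(\frac{5}{7} + \frac{55}{2 \left(-49\right)}\right) - 90076} = \frac{1}{\left(\frac{5}{7} + \frac{55}{2} \left(- \frac{1}{49}\right)\right) - 90076} = \frac{1}{\left(\frac{5}{7} - \frac{55}{98}\right) - 90076} = \frac{1}{\frac{15}{98} - 90076} = \frac{1}{- \frac{8827433}{98}} = - \frac{98}{8827433}$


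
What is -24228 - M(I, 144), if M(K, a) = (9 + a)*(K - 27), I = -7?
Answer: -19026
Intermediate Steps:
M(K, a) = (-27 + K)*(9 + a) (M(K, a) = (9 + a)*(-27 + K) = (-27 + K)*(9 + a))
-24228 - M(I, 144) = -24228 - (-243 - 27*144 + 9*(-7) - 7*144) = -24228 - (-243 - 3888 - 63 - 1008) = -24228 - 1*(-5202) = -24228 + 5202 = -19026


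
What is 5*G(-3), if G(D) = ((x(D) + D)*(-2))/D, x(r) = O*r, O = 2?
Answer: -30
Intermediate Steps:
x(r) = 2*r
G(D) = -6 (G(D) = ((2*D + D)*(-2))/D = ((3*D)*(-2))/D = (-6*D)/D = -6)
5*G(-3) = 5*(-6) = -30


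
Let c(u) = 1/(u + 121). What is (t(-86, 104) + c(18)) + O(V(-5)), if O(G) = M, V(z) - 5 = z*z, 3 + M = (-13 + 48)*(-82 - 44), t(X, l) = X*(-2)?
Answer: -589498/139 ≈ -4241.0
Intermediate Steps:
c(u) = 1/(121 + u)
t(X, l) = -2*X
M = -4413 (M = -3 + (-13 + 48)*(-82 - 44) = -3 + 35*(-126) = -3 - 4410 = -4413)
V(z) = 5 + z² (V(z) = 5 + z*z = 5 + z²)
O(G) = -4413
(t(-86, 104) + c(18)) + O(V(-5)) = (-2*(-86) + 1/(121 + 18)) - 4413 = (172 + 1/139) - 4413 = 23909/139 - 4413 = -589498/139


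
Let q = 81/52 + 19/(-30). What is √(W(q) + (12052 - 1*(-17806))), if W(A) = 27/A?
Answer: √15536596838/721 ≈ 172.88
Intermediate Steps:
q = 721/780 (q = 81*(1/52) + 19*(-1/30) = 81/52 - 19/30 = 721/780 ≈ 0.92436)
√(W(q) + (12052 - 1*(-17806))) = √(27/(721/780) + (12052 - 1*(-17806))) = √(27*(780/721) + (12052 + 17806)) = √(21060/721 + 29858) = √(21548678/721) = √15536596838/721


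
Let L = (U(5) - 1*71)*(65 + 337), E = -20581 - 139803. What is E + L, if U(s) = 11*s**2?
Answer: -78376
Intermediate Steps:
E = -160384
L = 82008 (L = (11*5**2 - 1*71)*(65 + 337) = (11*25 - 71)*402 = (275 - 71)*402 = 204*402 = 82008)
E + L = -160384 + 82008 = -78376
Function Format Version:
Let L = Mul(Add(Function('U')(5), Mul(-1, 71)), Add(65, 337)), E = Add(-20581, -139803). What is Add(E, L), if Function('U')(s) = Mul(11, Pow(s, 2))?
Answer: -78376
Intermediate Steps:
E = -160384
L = 82008 (L = Mul(Add(Mul(11, Pow(5, 2)), Mul(-1, 71)), Add(65, 337)) = Mul(Add(Mul(11, 25), -71), 402) = Mul(Add(275, -71), 402) = Mul(204, 402) = 82008)
Add(E, L) = Add(-160384, 82008) = -78376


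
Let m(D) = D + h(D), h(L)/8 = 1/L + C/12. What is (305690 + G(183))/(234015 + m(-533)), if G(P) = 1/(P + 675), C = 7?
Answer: 10753562861/8213593432 ≈ 1.3092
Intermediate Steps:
h(L) = 14/3 + 8/L (h(L) = 8*(1/L + 7/12) = 8*(7/12 + 1/L) = 14/3 + 8/L)
G(P) = 1/(675 + P)
m(D) = 14/3 + D + 8/D (m(D) = D + (14/3 + 8/D) = 14/3 + D + 8/D)
(305690 + G(183))/(234015 + m(-533)) = (305690 + 1/(675 + 183))/(234015 + (14/3 - 533 + 8/(-533))) = (305690 + 1/858)/(234015 + (14/3 - 533 + 8*(-1/533))) = (305690 + 1/858)/(234015 + (14/3 - 533 - 8/533)) = 262282021/(858*(234015 - 844829/1599)) = 262282021/(858*(373345156/1599)) = (262282021/858)*(1599/373345156) = 10753562861/8213593432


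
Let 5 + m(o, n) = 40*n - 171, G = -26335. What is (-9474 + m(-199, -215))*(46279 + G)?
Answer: -363978000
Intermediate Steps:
m(o, n) = -176 + 40*n (m(o, n) = -5 + (40*n - 171) = -5 + (-171 + 40*n) = -176 + 40*n)
(-9474 + m(-199, -215))*(46279 + G) = (-9474 + (-176 + 40*(-215)))*(46279 - 26335) = (-9474 + (-176 - 8600))*19944 = (-9474 - 8776)*19944 = -18250*19944 = -363978000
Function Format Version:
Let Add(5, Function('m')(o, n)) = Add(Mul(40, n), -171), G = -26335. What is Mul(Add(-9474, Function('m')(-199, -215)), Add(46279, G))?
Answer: -363978000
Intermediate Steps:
Function('m')(o, n) = Add(-176, Mul(40, n)) (Function('m')(o, n) = Add(-5, Add(Mul(40, n), -171)) = Add(-5, Add(-171, Mul(40, n))) = Add(-176, Mul(40, n)))
Mul(Add(-9474, Function('m')(-199, -215)), Add(46279, G)) = Mul(Add(-9474, Add(-176, Mul(40, -215))), Add(46279, -26335)) = Mul(Add(-9474, Add(-176, -8600)), 19944) = Mul(Add(-9474, -8776), 19944) = Mul(-18250, 19944) = -363978000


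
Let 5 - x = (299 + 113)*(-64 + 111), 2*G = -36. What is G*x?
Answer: 348462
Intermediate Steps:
G = -18 (G = (1/2)*(-36) = -18)
x = -19359 (x = 5 - (299 + 113)*(-64 + 111) = 5 - 412*47 = 5 - 1*19364 = 5 - 19364 = -19359)
G*x = -18*(-19359) = 348462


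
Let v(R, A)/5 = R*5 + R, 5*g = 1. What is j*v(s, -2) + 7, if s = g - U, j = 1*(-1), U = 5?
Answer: 151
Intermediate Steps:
g = ⅕ (g = (⅕)*1 = ⅕ ≈ 0.20000)
j = -1
s = -24/5 (s = ⅕ - 1*5 = ⅕ - 5 = -24/5 ≈ -4.8000)
v(R, A) = 30*R (v(R, A) = 5*(R*5 + R) = 5*(5*R + R) = 5*(6*R) = 30*R)
j*v(s, -2) + 7 = -30*(-24)/5 + 7 = -1*(-144) + 7 = 144 + 7 = 151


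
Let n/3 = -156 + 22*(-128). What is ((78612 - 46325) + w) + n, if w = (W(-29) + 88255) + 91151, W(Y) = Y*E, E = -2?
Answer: 202835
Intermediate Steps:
W(Y) = -2*Y (W(Y) = Y*(-2) = -2*Y)
n = -8916 (n = 3*(-156 + 22*(-128)) = 3*(-156 - 2816) = 3*(-2972) = -8916)
w = 179464 (w = (-2*(-29) + 88255) + 91151 = (58 + 88255) + 91151 = 88313 + 91151 = 179464)
((78612 - 46325) + w) + n = ((78612 - 46325) + 179464) - 8916 = (32287 + 179464) - 8916 = 211751 - 8916 = 202835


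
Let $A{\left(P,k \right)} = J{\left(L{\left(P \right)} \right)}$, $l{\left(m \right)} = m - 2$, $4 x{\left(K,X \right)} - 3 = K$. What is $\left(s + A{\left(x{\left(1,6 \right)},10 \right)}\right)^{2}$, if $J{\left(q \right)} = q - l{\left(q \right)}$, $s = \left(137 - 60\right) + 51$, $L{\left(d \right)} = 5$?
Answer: $16900$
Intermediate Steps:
$x{\left(K,X \right)} = \frac{3}{4} + \frac{K}{4}$
$l{\left(m \right)} = -2 + m$
$s = 128$ ($s = 77 + 51 = 128$)
$J{\left(q \right)} = 2$ ($J{\left(q \right)} = q - \left(-2 + q\right) = 2$)
$A{\left(P,k \right)} = 2$
$\left(s + A{\left(x{\left(1,6 \right)},10 \right)}\right)^{2} = \left(128 + 2\right)^{2} = 130^{2} = 16900$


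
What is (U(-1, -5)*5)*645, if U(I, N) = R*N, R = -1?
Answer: 16125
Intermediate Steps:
U(I, N) = -N
(U(-1, -5)*5)*645 = (-1*(-5)*5)*645 = (5*5)*645 = 25*645 = 16125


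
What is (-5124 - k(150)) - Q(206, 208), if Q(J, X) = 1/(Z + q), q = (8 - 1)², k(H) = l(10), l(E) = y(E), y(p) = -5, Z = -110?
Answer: -312258/61 ≈ -5119.0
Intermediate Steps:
l(E) = -5
k(H) = -5
q = 49 (q = 7² = 49)
Q(J, X) = -1/61 (Q(J, X) = 1/(-110 + 49) = 1/(-61) = -1/61)
(-5124 - k(150)) - Q(206, 208) = (-5124 - 1*(-5)) - 1*(-1/61) = (-5124 + 5) + 1/61 = -5119 + 1/61 = -312258/61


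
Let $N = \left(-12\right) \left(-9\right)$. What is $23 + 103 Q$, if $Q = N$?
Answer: $11147$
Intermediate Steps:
$N = 108$
$Q = 108$
$23 + 103 Q = 23 + 103 \cdot 108 = 23 + 11124 = 11147$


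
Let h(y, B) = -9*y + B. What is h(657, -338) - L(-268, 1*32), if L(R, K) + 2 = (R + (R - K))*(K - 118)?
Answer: -55097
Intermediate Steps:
L(R, K) = -2 + (-118 + K)*(-K + 2*R) (L(R, K) = -2 + (R + (R - K))*(K - 118) = -2 + (-K + 2*R)*(-118 + K) = -2 + (-118 + K)*(-K + 2*R))
h(y, B) = B - 9*y
h(657, -338) - L(-268, 1*32) = (-338 - 9*657) - (-2 - (1*32)**2 - 236*(-268) + 118*(1*32) + 2*(1*32)*(-268)) = (-338 - 5913) - (-2 - 1*32**2 + 63248 + 118*32 + 2*32*(-268)) = -6251 - (-2 - 1*1024 + 63248 + 3776 - 17152) = -6251 - (-2 - 1024 + 63248 + 3776 - 17152) = -6251 - 1*48846 = -6251 - 48846 = -55097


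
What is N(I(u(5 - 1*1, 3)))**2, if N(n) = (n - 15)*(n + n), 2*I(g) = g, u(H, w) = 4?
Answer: 2704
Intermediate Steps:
I(g) = g/2
N(n) = 2*n*(-15 + n) (N(n) = (-15 + n)*(2*n) = 2*n*(-15 + n))
N(I(u(5 - 1*1, 3)))**2 = (2*((1/2)*4)*(-15 + (1/2)*4))**2 = (2*2*(-15 + 2))**2 = (2*2*(-13))**2 = (-52)**2 = 2704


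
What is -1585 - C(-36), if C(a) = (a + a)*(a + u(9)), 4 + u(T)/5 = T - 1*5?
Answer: -4177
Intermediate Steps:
u(T) = -45 + 5*T (u(T) = -20 + 5*(T - 1*5) = -20 + 5*(T - 5) = -20 + 5*(-5 + T) = -20 + (-25 + 5*T) = -45 + 5*T)
C(a) = 2*a² (C(a) = (a + a)*(a + (-45 + 5*9)) = (2*a)*(a + (-45 + 45)) = (2*a)*(a + 0) = (2*a)*a = 2*a²)
-1585 - C(-36) = -1585 - 2*(-36)² = -1585 - 2*1296 = -1585 - 1*2592 = -1585 - 2592 = -4177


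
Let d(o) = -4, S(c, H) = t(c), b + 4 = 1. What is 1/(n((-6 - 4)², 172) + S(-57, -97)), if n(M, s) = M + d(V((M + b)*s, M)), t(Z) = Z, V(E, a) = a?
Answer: 1/39 ≈ 0.025641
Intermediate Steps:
b = -3 (b = -4 + 1 = -3)
S(c, H) = c
n(M, s) = -4 + M (n(M, s) = M - 4 = -4 + M)
1/(n((-6 - 4)², 172) + S(-57, -97)) = 1/((-4 + (-6 - 4)²) - 57) = 1/((-4 + (-10)²) - 57) = 1/((-4 + 100) - 57) = 1/(96 - 57) = 1/39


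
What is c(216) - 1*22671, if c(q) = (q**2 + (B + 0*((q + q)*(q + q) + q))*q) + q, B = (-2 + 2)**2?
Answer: 24201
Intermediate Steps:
B = 0 (B = 0**2 = 0)
c(q) = q + q**2 (c(q) = (q**2 + (0 + 0*((q + q)*(q + q) + q))*q) + q = (q**2 + (0 + 0*((2*q)*(2*q) + q))*q) + q = (q**2 + (0 + 0*(4*q**2 + q))*q) + q = (q**2 + (0 + 0*(q + 4*q**2))*q) + q = (q**2 + (0 + 0)*q) + q = (q**2 + 0*q) + q = (q**2 + 0) + q = q**2 + q = q + q**2)
c(216) - 1*22671 = 216*(1 + 216) - 1*22671 = 216*217 - 22671 = 46872 - 22671 = 24201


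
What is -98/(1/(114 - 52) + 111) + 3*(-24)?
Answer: -501652/6883 ≈ -72.883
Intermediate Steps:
-98/(1/(114 - 52) + 111) + 3*(-24) = -98/(1/62 + 111) - 72 = -98/(6883/62) - 72 = (62/6883)*(-98) - 72 = -6076/6883 - 72 = -501652/6883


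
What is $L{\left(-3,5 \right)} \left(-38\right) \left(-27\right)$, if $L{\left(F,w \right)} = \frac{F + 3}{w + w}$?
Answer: $0$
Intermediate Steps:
$L{\left(F,w \right)} = \frac{3 + F}{2 w}$
$L{\left(-3,5 \right)} \left(-38\right) \left(-27\right) = \frac{3 - 3}{2 \cdot 5} \left(-38\right) \left(-27\right) = \frac{1}{2} \cdot \frac{1}{5} \cdot 0 \left(-38\right) \left(-27\right) = 0 \left(-38\right) \left(-27\right) = 0 \left(-27\right) = 0$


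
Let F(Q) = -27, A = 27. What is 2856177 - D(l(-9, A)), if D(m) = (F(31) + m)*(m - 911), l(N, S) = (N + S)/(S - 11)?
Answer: 181288575/64 ≈ 2.8326e+6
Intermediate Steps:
l(N, S) = (N + S)/(-11 + S)
D(m) = (-911 + m)*(-27 + m) (D(m) = (-27 + m)*(m - 911) = (-27 + m)*(-911 + m) = (-911 + m)*(-27 + m))
2856177 - D(l(-9, A)) = 2856177 - (24597 + ((-9 + 27)/(-11 + 27))² - 938*(-9 + 27)/(-11 + 27)) = 2856177 - (24597 + (18/16)² - 938*18/16) = 2856177 - (24597 + ((1/16)*18)² - 469*18/8) = 2856177 - (24597 + (9/8)² - 938*9/8) = 2856177 - (24597 + 81/64 - 4221/4) = 2856177 - 1*1506753/64 = 2856177 - 1506753/64 = 181288575/64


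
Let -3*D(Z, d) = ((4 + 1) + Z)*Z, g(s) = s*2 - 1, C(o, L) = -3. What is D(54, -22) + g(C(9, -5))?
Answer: -1069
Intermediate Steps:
g(s) = -1 + 2*s (g(s) = 2*s - 1 = -1 + 2*s)
D(Z, d) = -Z*(5 + Z)/3 (D(Z, d) = -((4 + 1) + Z)*Z/3 = -(5 + Z)*Z/3 = -Z*(5 + Z)/3)
D(54, -22) + g(C(9, -5)) = -⅓*54*(5 + 54) + (-1 + 2*(-3)) = -⅓*54*59 + (-1 - 6) = -1062 - 7 = -1069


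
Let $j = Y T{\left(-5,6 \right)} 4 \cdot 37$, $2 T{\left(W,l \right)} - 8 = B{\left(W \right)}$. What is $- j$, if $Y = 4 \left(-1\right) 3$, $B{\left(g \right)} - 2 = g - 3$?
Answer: $1776$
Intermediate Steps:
$B{\left(g \right)} = -1 + g$ ($B{\left(g \right)} = 2 + \left(g - 3\right) = 2 + \left(-3 + g\right) = -1 + g$)
$T{\left(W,l \right)} = \frac{7}{2} + \frac{W}{2}$ ($T{\left(W,l \right)} = 4 + \frac{-1 + W}{2} = 4 + \left(- \frac{1}{2} + \frac{W}{2}\right) = \frac{7}{2} + \frac{W}{2}$)
$Y = -12$ ($Y = \left(-4\right) 3 = -12$)
$j = -1776$ ($j = - 12 \left(\frac{7}{2} + \frac{1}{2} \left(-5\right)\right) 4 \cdot 37 = - 12 \left(\frac{7}{2} - \frac{5}{2}\right) 4 \cdot 37 = - 12 \cdot 1 \cdot 4 \cdot 37 = \left(-12\right) 4 \cdot 37 = \left(-48\right) 37 = -1776$)
$- j = \left(-1\right) \left(-1776\right) = 1776$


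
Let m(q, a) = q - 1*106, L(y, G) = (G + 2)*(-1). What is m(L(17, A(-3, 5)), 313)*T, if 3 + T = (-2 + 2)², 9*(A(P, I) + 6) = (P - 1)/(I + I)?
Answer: 4588/15 ≈ 305.87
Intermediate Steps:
A(P, I) = -6 + (-1 + P)/(18*I) (A(P, I) = -6 + ((P - 1)/(I + I))/9 = -6 + ((-1 + P)/((2*I)))/9 = -6 + ((-1 + P)*(1/(2*I)))/9 = -6 + ((-1 + P)/(2*I))/9 = -6 + (-1 + P)/(18*I))
T = -3 (T = -3 + (-2 + 2)² = -3 + 0² = -3 + 0 = -3)
L(y, G) = -2 - G (L(y, G) = (2 + G)*(-1) = -2 - G)
m(q, a) = -106 + q (m(q, a) = q - 106 = -106 + q)
m(L(17, A(-3, 5)), 313)*T = (-106 + (-2 - (-1 - 3 - 108*5)/(18*5)))*(-3) = (-106 + (-2 - (-1 - 3 - 540)/(18*5)))*(-3) = (-106 + (-2 - (-544)/(18*5)))*(-3) = (-106 + (-2 - 1*(-272/45)))*(-3) = (-106 + (-2 + 272/45))*(-3) = (-106 + 182/45)*(-3) = -4588/45*(-3) = 4588/15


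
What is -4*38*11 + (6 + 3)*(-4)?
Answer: -1708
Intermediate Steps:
-4*38*11 + (6 + 3)*(-4) = -152*11 + 9*(-4) = -1672 - 36 = -1708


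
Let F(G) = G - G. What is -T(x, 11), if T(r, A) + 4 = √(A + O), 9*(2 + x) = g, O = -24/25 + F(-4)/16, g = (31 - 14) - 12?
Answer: 4 - √251/5 ≈ 0.83140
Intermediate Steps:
F(G) = 0
g = 5 (g = 17 - 12 = 5)
O = -24/25 (O = -24/25 + 0/16 = -24*1/25 + 0*(1/16) = -24/25 + 0 = -24/25 ≈ -0.96000)
x = -13/9 (x = -2 + (⅑)*5 = -2 + 5/9 = -13/9 ≈ -1.4444)
T(r, A) = -4 + √(-24/25 + A) (T(r, A) = -4 + √(A - 24/25) = -4 + √(-24/25 + A))
-T(x, 11) = -(-4 + √(-24 + 25*11)/5) = -(-4 + √(-24 + 275)/5) = -(-4 + √251/5) = 4 - √251/5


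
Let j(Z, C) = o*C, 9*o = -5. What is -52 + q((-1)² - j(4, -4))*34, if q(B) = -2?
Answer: -120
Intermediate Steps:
o = -5/9 (o = (⅑)*(-5) = -5/9 ≈ -0.55556)
j(Z, C) = -5*C/9
-52 + q((-1)² - j(4, -4))*34 = -52 - 2*34 = -52 - 68 = -120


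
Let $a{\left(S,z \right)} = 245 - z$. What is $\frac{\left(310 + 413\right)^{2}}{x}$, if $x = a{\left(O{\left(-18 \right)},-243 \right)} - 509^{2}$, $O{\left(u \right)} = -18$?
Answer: $- \frac{2169}{1073} \approx -2.0214$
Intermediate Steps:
$x = -258593$ ($x = \left(245 - -243\right) - 509^{2} = \left(245 + 243\right) - 259081 = 488 - 259081 = -258593$)
$\frac{\left(310 + 413\right)^{2}}{x} = \frac{\left(310 + 413\right)^{2}}{-258593} = 723^{2} \left(- \frac{1}{258593}\right) = 522729 \left(- \frac{1}{258593}\right) = - \frac{2169}{1073}$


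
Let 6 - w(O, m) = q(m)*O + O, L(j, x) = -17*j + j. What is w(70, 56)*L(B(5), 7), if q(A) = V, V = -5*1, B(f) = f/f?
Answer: -4576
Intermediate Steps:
B(f) = 1
L(j, x) = -16*j
V = -5
q(A) = -5
w(O, m) = 6 + 4*O (w(O, m) = 6 - (-5*O + O) = 6 - (-4)*O = 6 + 4*O)
w(70, 56)*L(B(5), 7) = (6 + 4*70)*(-16*1) = (6 + 280)*(-16) = 286*(-16) = -4576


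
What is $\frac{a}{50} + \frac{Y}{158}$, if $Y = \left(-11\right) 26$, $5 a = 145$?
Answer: $- \frac{4859}{3950} \approx -1.2301$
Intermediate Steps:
$a = 29$ ($a = \frac{1}{5} \cdot 145 = 29$)
$Y = -286$
$\frac{a}{50} + \frac{Y}{158} = \frac{29}{50} - \frac{286}{158} = 29 \cdot \frac{1}{50} - \frac{143}{79} = \frac{29}{50} - \frac{143}{79} = - \frac{4859}{3950}$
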